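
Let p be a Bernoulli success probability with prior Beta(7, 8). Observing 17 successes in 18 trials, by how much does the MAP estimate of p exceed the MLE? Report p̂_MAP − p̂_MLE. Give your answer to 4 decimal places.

MAP − MLE = -0.2025

Posterior is Beta(24, 9); MAP = (24−1)/(33−2) = 23/31 ≈ 0.74194.
MLE ignores the prior: p̂_MLE = k/n = 17/18 ≈ 0.94444.
Difference = 23/31 − 17/18 = -113/558 ≈ -0.2025.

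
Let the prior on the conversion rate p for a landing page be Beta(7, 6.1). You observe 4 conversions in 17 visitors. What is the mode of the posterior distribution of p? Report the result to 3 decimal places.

p̂_MAP = 0.356

Prior: Beta(7, 6.1).
Data: 4 successes in 17 trials. The binomial likelihood contributes p^4(1−p)^13, so the posterior is Beta(7+4, 6.1+13) = Beta(11, 19.1).
For Beta(a, b) with a, b > 1 the mode is (a−1)/(a+b−2) = 10/28.1 ≈ 0.356.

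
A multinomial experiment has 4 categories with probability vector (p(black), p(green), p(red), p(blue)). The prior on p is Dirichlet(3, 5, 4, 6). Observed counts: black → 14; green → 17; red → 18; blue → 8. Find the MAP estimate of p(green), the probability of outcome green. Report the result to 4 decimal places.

MAP estimate of p(green) = 0.2958

The posterior is Dirichlet(αᵢ + nᵢ) = Dirichlet(17, 22, 22, 14).
For a Dirichlet(a₁,…,a_K) with all aᵢ > 1, the mode has j-th component (aⱼ − 1)/(Σaᵢ − K).
Here Σaᵢ = 75 and K = 4, so p(green) = (22 − 1)/(75 − 4) = 21/71 ≈ 0.2958.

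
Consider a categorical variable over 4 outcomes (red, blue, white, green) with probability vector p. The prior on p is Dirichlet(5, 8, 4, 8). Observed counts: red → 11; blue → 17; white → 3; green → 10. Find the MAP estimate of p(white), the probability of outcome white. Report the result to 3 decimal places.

MAP estimate of p(white) = 0.097

The posterior is Dirichlet(αᵢ + nᵢ) = Dirichlet(16, 25, 7, 18).
For a Dirichlet(a₁,…,a_K) with all aᵢ > 1, the mode has j-th component (aⱼ − 1)/(Σaᵢ − K).
Here Σaᵢ = 66 and K = 4, so p(white) = (7 − 1)/(66 − 4) = 6/62 ≈ 0.097.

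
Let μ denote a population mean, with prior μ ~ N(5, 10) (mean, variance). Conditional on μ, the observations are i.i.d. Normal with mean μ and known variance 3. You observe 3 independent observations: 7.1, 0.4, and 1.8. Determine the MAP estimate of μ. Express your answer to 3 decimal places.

n = 3; x̄ = (7.1 + 0.4 + 1.8)/3 = 9.3/3 = 3.1.
For a Normal prior and Normal likelihood with known variance, the posterior is Normal; its mode equals its mean, the precision-weighted average.
Prior precision 1/σ₀² = 1/10 = 0.1; data precision n/σ² = 3/3 = 1.
μ̂ = (0.1·5 + 1·3.1) / (0.1 + 1) = 3.6/1.1 = 36/11 ≈ 3.273.

μ̂_MAP = 3.273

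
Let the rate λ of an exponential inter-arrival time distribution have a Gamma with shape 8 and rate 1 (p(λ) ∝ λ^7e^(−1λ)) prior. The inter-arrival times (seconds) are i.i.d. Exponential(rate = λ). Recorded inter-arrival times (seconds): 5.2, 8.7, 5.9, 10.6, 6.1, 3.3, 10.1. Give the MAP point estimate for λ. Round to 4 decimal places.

λ̂_MAP = 0.2750

The Exponential(rate=λ) likelihood is ∝ λ^n e^(−λΣtᵢ). Here n = 7 and Σtᵢ = 5.2 + 8.7 + 5.9 + 10.6 + 6.1 + 3.3 + 10.1 = 49.9.
Posterior ∝ λ^7e^(−1λ) · λ^7e^(−49.9λ) = λ^14e^(−50.9λ), i.e. Gamma(15, 50.9).
Mode = (a−1)/b = 14/50.9 ≈ 0.2750.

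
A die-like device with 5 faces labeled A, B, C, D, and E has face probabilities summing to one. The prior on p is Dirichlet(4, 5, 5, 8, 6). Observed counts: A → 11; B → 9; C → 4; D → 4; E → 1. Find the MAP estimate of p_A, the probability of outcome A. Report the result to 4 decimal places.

MAP estimate of p_A = 0.2692

The posterior is Dirichlet(αᵢ + nᵢ) = Dirichlet(15, 14, 9, 12, 7).
For a Dirichlet(a₁,…,a_K) with all aᵢ > 1, the mode has j-th component (aⱼ − 1)/(Σaᵢ − K).
Here Σaᵢ = 57 and K = 5, so p_A = (15 − 1)/(57 − 5) = 14/52 ≈ 0.2692.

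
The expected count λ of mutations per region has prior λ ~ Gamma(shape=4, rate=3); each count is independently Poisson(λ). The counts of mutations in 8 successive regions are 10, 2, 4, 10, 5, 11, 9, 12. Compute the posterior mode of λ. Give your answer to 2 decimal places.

Σxᵢ = 10+2+4+10+5+11+9+12 = 63, with n = 8.
Posterior ∝ λ^3e^(−3λ) · λ^63e^(−8λ) = λ^66e^(−11λ), i.e. Gamma(shape=67, rate=11).
The mode of a Gamma(a, b) with a ≥ 1 (shape–rate) is (a−1)/b = 66/11 ≈ 6.00.

λ̂_MAP = 6.00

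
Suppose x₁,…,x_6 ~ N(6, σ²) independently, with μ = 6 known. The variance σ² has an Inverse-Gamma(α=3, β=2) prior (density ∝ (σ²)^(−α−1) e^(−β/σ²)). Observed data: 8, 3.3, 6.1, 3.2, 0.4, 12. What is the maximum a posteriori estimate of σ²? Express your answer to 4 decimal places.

σ̂²_MAP = 6.4643

Sum of squared deviations about the known mean: SS = (8−6)² + (3.3−6)² + (6.1−6)² + (3.2−6)² + (0.4−6)² + (12−6)² = 86.5.
The Normal likelihood contributes (σ²)^(−n/2) exp(−SS/(2σ²)), so the posterior is Inverse-Gamma(α + n/2, β + SS/2) = Inverse-Gamma(6, 45.25).
The mode of Inverse-Gamma(a, b) is b/(a+1) = 45.25/7 ≈ 6.4643.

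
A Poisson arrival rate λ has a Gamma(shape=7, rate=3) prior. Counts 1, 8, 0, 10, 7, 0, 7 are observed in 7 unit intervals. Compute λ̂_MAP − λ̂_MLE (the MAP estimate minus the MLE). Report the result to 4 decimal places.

MAP − MLE = -0.8143

Σxᵢ = 33. Posterior is Gamma(40, 10); MAP = (40−1)/10 = 39/10 ≈ 3.90000.
MLE = x̄ = 33/7 ≈ 4.71429.
Difference = 39/10 − 33/7 = -57/70 ≈ -0.8143.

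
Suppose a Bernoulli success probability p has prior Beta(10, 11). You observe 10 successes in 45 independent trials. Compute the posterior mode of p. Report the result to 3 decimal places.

p̂_MAP = 0.297

Prior: Beta(10, 11).
Data: 10 successes in 45 trials. The binomial likelihood contributes p^10(1−p)^35, so the posterior is Beta(10+10, 11+35) = Beta(20, 46).
For Beta(a, b) with a, b > 1 the mode is (a−1)/(a+b−2) = 19/64 ≈ 0.297.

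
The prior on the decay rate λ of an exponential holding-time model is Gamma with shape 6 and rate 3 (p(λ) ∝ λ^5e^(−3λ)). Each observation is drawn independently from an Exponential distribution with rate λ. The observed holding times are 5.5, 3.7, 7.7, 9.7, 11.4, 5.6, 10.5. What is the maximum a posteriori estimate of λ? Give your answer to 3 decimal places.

The Exponential(rate=λ) likelihood is ∝ λ^n e^(−λΣtᵢ). Here n = 7 and Σtᵢ = 5.5 + 3.7 + 7.7 + 9.7 + 11.4 + 5.6 + 10.5 = 54.1.
Posterior ∝ λ^5e^(−3λ) · λ^7e^(−54.1λ) = λ^12e^(−57.1λ), i.e. Gamma(13, 57.1).
Mode = (a−1)/b = 12/57.1 ≈ 0.210.

λ̂_MAP = 0.210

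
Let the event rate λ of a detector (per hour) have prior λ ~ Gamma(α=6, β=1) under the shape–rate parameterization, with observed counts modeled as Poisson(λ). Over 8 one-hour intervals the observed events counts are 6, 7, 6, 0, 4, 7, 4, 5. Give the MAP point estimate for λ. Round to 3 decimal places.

Σxᵢ = 6+7+6+0+4+7+4+5 = 39, with n = 8.
Posterior ∝ λ^5e^(−1λ) · λ^39e^(−8λ) = λ^44e^(−9λ), i.e. Gamma(shape=45, rate=9).
The mode of a Gamma(a, b) with a ≥ 1 (shape–rate) is (a−1)/b = 44/9 ≈ 4.889.

λ̂_MAP = 4.889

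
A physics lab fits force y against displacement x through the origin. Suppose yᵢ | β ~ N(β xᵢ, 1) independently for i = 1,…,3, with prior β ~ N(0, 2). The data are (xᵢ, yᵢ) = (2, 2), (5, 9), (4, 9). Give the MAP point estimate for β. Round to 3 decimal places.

β̂_MAP = 1.868

log p(β | y) = −Σ(yᵢ − βxᵢ)²/(2·1) − β²/(2·2) + const.
Setting the derivative to zero: Σxᵢ(yᵢ − βxᵢ)/1 − β/2 = 0, so β = Σxᵢyᵢ / (Σxᵢ² + σ²/τ²).
Σxᵢyᵢ = 2·2 + 5·9 + 4·9 = 85; Σxᵢ² = 45; σ²/τ² = 0.5.
β̂_MAP = 85 / (45 + 0.5) = 85/45.5 ≈ 1.868.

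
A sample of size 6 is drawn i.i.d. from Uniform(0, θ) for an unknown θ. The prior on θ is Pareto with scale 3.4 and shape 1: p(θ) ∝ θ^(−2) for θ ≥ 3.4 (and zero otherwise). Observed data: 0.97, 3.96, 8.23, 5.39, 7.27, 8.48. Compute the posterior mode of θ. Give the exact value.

The Uniform(0, θ) likelihood is θ^(−n) for θ ≥ max(xᵢ), zero otherwise. Here max(xᵢ) = 8.48.
Posterior ∝ θ^(−2) · θ^(−6) = θ^(−8) on θ ≥ max(3.4, 8.48) = 8.48.
This density is strictly decreasing in θ, so the posterior mode lies at the lower boundary of the support.

θ̂_MAP = 8.48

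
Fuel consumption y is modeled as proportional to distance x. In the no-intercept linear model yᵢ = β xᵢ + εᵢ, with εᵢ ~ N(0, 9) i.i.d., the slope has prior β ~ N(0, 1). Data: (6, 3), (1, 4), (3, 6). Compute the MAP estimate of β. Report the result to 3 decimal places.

log p(β | y) = −Σ(yᵢ − βxᵢ)²/(2·9) − β²/(2·1) + const.
Setting the derivative to zero: Σxᵢ(yᵢ − βxᵢ)/9 − β/1 = 0, so β = Σxᵢyᵢ / (Σxᵢ² + σ²/τ²).
Σxᵢyᵢ = 6·3 + 1·4 + 3·6 = 40; Σxᵢ² = 46; σ²/τ² = 9.
β̂_MAP = 40 / (46 + 9) = 40/55 ≈ 0.727.

β̂_MAP = 0.727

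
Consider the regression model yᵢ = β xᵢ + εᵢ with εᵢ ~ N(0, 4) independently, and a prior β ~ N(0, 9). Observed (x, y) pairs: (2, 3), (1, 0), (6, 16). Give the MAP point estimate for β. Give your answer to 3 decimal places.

β̂_MAP = 2.461

log p(β | y) = −Σ(yᵢ − βxᵢ)²/(2·4) − β²/(2·9) + const.
Setting the derivative to zero: Σxᵢ(yᵢ − βxᵢ)/4 − β/9 = 0, so β = Σxᵢyᵢ / (Σxᵢ² + σ²/τ²).
Σxᵢyᵢ = 2·3 + 1·0 + 6·16 = 102; Σxᵢ² = 41; σ²/τ² = 4/9.
β̂_MAP = 102 / (41 + 4/9) = 102/(373/9) = 918/373 ≈ 2.461.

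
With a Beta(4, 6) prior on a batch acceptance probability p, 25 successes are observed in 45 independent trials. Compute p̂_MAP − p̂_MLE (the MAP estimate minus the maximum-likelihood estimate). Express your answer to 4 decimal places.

Posterior is Beta(29, 26); MAP = (29−1)/(55−2) = 28/53 ≈ 0.52830.
MLE ignores the prior: p̂_MLE = k/n = 25/45 ≈ 0.55556.
Difference = 28/53 − 25/45 = -13/477 ≈ -0.0273.

MAP − MLE = -0.0273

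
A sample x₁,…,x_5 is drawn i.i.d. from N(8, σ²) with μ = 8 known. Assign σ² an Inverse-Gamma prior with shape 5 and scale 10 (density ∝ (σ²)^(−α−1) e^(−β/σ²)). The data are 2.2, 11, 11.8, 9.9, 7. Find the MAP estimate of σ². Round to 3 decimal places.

σ̂²_MAP = 4.805

Sum of squared deviations about the known mean: SS = (2.2−8)² + (11−8)² + (11.8−8)² + (9.9−8)² + (7−8)² = 61.69.
The Normal likelihood contributes (σ²)^(−n/2) exp(−SS/(2σ²)), so the posterior is Inverse-Gamma(α + n/2, β + SS/2) = Inverse-Gamma(7.5, 40.845).
The mode of Inverse-Gamma(a, b) is b/(a+1) = 40.845/8.5 ≈ 4.805.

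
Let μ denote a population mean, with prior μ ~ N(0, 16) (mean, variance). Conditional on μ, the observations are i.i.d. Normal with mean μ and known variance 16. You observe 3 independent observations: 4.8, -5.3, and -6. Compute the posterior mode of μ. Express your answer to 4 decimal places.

μ̂_MAP = -1.6250

n = 3; x̄ = (4.8 + (-5.3) + (-6))/3 = -6.5/3 = -13/6 ≈ -2.1667.
For a Normal prior and Normal likelihood with known variance, the posterior is Normal; its mode equals its mean, the precision-weighted average.
Prior precision 1/σ₀² = 1/16 = 0.0625; data precision n/σ² = 3/16 = 0.1875.
μ̂ = (0.0625·0 + 0.1875·(-13/6)) / (0.0625 + 0.1875) = (-0.40625)/0.25 = -1.6250.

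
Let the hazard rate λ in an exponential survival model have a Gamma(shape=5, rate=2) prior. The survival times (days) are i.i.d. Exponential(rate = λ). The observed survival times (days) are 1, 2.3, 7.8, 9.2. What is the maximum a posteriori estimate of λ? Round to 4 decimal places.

The Exponential(rate=λ) likelihood is ∝ λ^n e^(−λΣtᵢ). Here n = 4 and Σtᵢ = 1 + 2.3 + 7.8 + 9.2 = 20.3.
Posterior ∝ λ^4e^(−2λ) · λ^4e^(−20.3λ) = λ^8e^(−22.3λ), i.e. Gamma(9, 22.3).
Mode = (a−1)/b = 8/22.3 ≈ 0.3587.

λ̂_MAP = 0.3587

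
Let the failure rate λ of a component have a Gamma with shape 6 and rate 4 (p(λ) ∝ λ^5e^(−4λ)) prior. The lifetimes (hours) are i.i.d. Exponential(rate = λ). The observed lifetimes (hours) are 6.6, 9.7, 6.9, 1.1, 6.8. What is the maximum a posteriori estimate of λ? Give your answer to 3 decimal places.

λ̂_MAP = 0.285

The Exponential(rate=λ) likelihood is ∝ λ^n e^(−λΣtᵢ). Here n = 5 and Σtᵢ = 6.6 + 9.7 + 6.9 + 1.1 + 6.8 = 31.1.
Posterior ∝ λ^5e^(−4λ) · λ^5e^(−31.1λ) = λ^10e^(−35.1λ), i.e. Gamma(11, 35.1).
Mode = (a−1)/b = 10/35.1 ≈ 0.285.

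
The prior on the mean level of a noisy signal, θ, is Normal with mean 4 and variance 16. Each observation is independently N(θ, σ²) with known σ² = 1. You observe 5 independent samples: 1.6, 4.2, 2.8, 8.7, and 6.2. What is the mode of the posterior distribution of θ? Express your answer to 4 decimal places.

n = 5; x̄ = (1.6 + 4.2 + 2.8 + 8.7 + 6.2)/5 = 23.5/5 = 4.7.
For a Normal prior and Normal likelihood with known variance, the posterior is Normal; its mode equals its mean, the precision-weighted average.
Prior precision 1/σ₀² = 1/16 = 0.0625; data precision n/σ² = 5/1 = 5.
θ̂ = (0.0625·4 + 5·4.7) / (0.0625 + 5) = 23.75/5.0625 = 380/81 ≈ 4.6914.

θ̂_MAP = 4.6914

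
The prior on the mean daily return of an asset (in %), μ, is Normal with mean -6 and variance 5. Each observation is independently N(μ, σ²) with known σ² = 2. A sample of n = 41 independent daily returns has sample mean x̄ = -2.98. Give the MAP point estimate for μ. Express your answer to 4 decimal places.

μ̂_MAP = -3.0092

n = 41, x̄ = -2.98.
For a Normal prior and Normal likelihood with known variance, the posterior is Normal; its mode equals its mean, the precision-weighted average.
Prior precision 1/σ₀² = 1/5 = 0.2; data precision n/σ² = 41/2 = 20.5.
μ̂ = (0.2·(-6) + 20.5·(-2.98)) / (0.2 + 20.5) = (-62.29)/20.7 = -6229/2070 ≈ -3.0092.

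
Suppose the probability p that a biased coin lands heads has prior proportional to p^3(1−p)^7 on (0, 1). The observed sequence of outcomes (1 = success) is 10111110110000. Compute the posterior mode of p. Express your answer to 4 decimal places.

The prior density ∝ p^3(1−p)^7 is the kernel of Beta(4, 8).
Data: 8 successes in 14 trials (from the sequence). The binomial likelihood contributes p^8(1−p)^6, so the posterior is Beta(4+8, 8+6) = Beta(12, 14).
For Beta(a, b) with a, b > 1 the mode is (a−1)/(a+b−2) = 11/24 ≈ 0.4583.

p̂_MAP = 0.4583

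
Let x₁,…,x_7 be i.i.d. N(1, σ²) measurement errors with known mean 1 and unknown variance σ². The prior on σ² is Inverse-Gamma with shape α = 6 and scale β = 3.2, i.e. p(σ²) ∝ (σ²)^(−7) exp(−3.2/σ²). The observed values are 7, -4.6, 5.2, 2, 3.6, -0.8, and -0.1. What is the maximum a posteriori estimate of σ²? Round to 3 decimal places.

σ̂²_MAP = 4.934

Sum of squared deviations about the known mean: SS = (7−1)² + (-4.6−1)² + (5.2−1)² + (2−1)² + (3.6−1)² + (-0.8−1)² + (-0.1−1)² = 97.21.
The Normal likelihood contributes (σ²)^(−n/2) exp(−SS/(2σ²)), so the posterior is Inverse-Gamma(α + n/2, β + SS/2) = Inverse-Gamma(9.5, 51.805).
The mode of Inverse-Gamma(a, b) is b/(a+1) = 51.805/10.5 ≈ 4.934.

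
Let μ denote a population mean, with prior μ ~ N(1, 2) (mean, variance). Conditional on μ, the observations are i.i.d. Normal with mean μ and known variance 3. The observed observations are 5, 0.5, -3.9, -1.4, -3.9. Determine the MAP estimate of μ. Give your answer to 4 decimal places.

μ̂_MAP = -0.3385

n = 5; x̄ = (5 + 0.5 + (-3.9) + (-1.4) + (-3.9))/5 = -3.7/5 = -0.74.
For a Normal prior and Normal likelihood with known variance, the posterior is Normal; its mode equals its mean, the precision-weighted average.
Prior precision 1/σ₀² = 1/2 = 0.5; data precision n/σ² = 5/3.
μ̂ = (0.5·1 + (5/3)·(-0.74)) / (0.5 + 5/3) = (-11/15)/(13/6) = -22/65 ≈ -0.3385.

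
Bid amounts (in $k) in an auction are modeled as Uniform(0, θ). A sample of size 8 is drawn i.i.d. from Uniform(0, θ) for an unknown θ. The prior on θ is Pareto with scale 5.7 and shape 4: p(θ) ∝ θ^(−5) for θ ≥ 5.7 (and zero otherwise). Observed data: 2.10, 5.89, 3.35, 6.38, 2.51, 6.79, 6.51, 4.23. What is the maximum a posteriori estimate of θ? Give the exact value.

θ̂_MAP = 6.79

The Uniform(0, θ) likelihood is θ^(−n) for θ ≥ max(xᵢ), zero otherwise. Here max(xᵢ) = 6.79.
Posterior ∝ θ^(−5) · θ^(−8) = θ^(−13) on θ ≥ max(5.7, 6.79) = 6.79.
This density is strictly decreasing in θ, so the posterior mode lies at the lower boundary of the support.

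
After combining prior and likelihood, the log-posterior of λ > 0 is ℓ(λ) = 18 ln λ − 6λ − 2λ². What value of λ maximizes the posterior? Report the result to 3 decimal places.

ℓ'(λ) = 18/λ − 6 − 4λ. Setting this to zero and multiplying by λ: 4λ² + 6λ − 18 = 0.
λ = (−6 + √(6² + 4·4·18)) / (2·4) = (−6 + √324) / 8 = (−6 + 18)/8 = 3/2.
ℓ''(λ) = −18/λ² − 4 < 0, confirming a maximum.

λ̂_MAP = 1.500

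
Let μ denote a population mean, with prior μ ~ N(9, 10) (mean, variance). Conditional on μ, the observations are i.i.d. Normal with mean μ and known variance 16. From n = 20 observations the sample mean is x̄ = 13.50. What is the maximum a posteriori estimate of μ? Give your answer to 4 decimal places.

μ̂_MAP = 13.1667

n = 20, x̄ = 13.50.
For a Normal prior and Normal likelihood with known variance, the posterior is Normal; its mode equals its mean, the precision-weighted average.
Prior precision 1/σ₀² = 1/10 = 0.1; data precision n/σ² = 20/16 = 1.25.
μ̂ = (0.1·9 + 1.25·13.5) / (0.1 + 1.25) = 17.775/1.35 = 79/6 ≈ 13.1667.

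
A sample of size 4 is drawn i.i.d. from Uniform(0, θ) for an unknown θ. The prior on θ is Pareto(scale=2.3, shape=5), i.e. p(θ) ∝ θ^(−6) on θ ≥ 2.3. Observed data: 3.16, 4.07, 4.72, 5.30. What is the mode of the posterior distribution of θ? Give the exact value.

θ̂_MAP = 5.30

The Uniform(0, θ) likelihood is θ^(−n) for θ ≥ max(xᵢ), zero otherwise. Here max(xᵢ) = 5.30.
Posterior ∝ θ^(−6) · θ^(−4) = θ^(−10) on θ ≥ max(2.3, 5.30) = 5.30.
This density is strictly decreasing in θ, so the posterior mode lies at the lower boundary of the support.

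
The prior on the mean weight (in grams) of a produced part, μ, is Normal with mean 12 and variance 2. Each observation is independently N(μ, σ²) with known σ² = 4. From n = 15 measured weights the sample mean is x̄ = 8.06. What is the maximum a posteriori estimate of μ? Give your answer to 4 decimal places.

n = 15, x̄ = 8.06.
For a Normal prior and Normal likelihood with known variance, the posterior is Normal; its mode equals its mean, the precision-weighted average.
Prior precision 1/σ₀² = 1/2 = 0.5; data precision n/σ² = 15/4 = 3.75.
μ̂ = (0.5·12 + 3.75·8.06) / (0.5 + 3.75) = 36.225/4.25 = 1449/170 ≈ 8.5235.

μ̂_MAP = 8.5235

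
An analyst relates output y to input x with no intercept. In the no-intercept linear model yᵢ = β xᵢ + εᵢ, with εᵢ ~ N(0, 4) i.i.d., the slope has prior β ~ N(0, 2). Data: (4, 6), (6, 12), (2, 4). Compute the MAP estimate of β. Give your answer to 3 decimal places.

β̂_MAP = 1.793

log p(β | y) = −Σ(yᵢ − βxᵢ)²/(2·4) − β²/(2·2) + const.
Setting the derivative to zero: Σxᵢ(yᵢ − βxᵢ)/4 − β/2 = 0, so β = Σxᵢyᵢ / (Σxᵢ² + σ²/τ²).
Σxᵢyᵢ = 4·6 + 6·12 + 2·4 = 104; Σxᵢ² = 56; σ²/τ² = 2.
β̂_MAP = 104 / (56 + 2) = 104/58 ≈ 1.793.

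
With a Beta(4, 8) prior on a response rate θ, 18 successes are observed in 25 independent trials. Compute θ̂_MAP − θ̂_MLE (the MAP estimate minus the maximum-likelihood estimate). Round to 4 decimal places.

Posterior is Beta(22, 15); MAP = (22−1)/(37−2) = 21/35 ≈ 0.60000.
MLE ignores the prior: θ̂_MLE = k/n = 18/25 ≈ 0.72000.
Difference = 21/35 − 18/25 = -3/25 ≈ -0.1200.

MAP − MLE = -0.1200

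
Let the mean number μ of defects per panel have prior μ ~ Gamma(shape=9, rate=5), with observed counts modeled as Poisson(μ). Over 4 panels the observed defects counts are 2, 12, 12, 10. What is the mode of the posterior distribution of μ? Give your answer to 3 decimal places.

μ̂_MAP = 4.889

Σxᵢ = 2+12+12+10 = 36, with n = 4.
Posterior ∝ μ^8e^(−5μ) · μ^36e^(−4μ) = μ^44e^(−9μ), i.e. Gamma(shape=45, rate=9).
The mode of a Gamma(a, b) with a ≥ 1 (shape–rate) is (a−1)/b = 44/9 ≈ 4.889.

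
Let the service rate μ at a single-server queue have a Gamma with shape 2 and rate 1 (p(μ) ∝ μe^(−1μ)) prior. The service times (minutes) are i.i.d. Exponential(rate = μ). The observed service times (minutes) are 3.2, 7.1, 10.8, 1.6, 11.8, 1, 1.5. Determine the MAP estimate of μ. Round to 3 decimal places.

The Exponential(rate=μ) likelihood is ∝ μ^n e^(−μΣtᵢ). Here n = 7 and Σtᵢ = 3.2 + 7.1 + 10.8 + 1.6 + 11.8 + 1 + 1.5 = 37.
Posterior ∝ μe^(−1μ) · μ^7e^(−37μ) = μ^8e^(−38μ), i.e. Gamma(9, 38).
Mode = (a−1)/b = 8/38 ≈ 0.211.

μ̂_MAP = 0.211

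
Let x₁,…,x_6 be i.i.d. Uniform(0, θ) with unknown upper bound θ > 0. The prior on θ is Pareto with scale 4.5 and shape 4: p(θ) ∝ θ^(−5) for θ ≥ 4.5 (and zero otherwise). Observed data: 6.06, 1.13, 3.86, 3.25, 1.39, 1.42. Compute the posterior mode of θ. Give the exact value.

The Uniform(0, θ) likelihood is θ^(−n) for θ ≥ max(xᵢ), zero otherwise. Here max(xᵢ) = 6.06.
Posterior ∝ θ^(−5) · θ^(−6) = θ^(−11) on θ ≥ max(4.5, 6.06) = 6.06.
This density is strictly decreasing in θ, so the posterior mode lies at the lower boundary of the support.

θ̂_MAP = 6.06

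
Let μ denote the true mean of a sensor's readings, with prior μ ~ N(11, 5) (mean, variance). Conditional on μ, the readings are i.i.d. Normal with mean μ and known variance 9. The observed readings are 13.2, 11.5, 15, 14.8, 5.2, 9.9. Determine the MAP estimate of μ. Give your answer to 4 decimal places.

μ̂_MAP = 11.4615

n = 6; x̄ = (13.2 + 11.5 + 15 + 14.8 + 5.2 + 9.9)/6 = 69.6/6 = 11.6.
For a Normal prior and Normal likelihood with known variance, the posterior is Normal; its mode equals its mean, the precision-weighted average.
Prior precision 1/σ₀² = 1/5 = 0.2; data precision n/σ² = 6/9 = 2/3.
μ̂ = (0.2·11 + (2/3)·11.6) / (0.2 + 2/3) = (149/15)/(13/15) = 149/13 ≈ 11.4615.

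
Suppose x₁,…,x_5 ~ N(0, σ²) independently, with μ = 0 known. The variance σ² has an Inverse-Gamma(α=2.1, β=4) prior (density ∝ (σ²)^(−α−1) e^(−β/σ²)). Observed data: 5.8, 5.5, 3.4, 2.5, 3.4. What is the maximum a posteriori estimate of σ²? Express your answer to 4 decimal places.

σ̂²_MAP = 9.0411

Sum of squared deviations about the known mean: SS = (5.8−0)² + (5.5−0)² + (3.4−0)² + (2.5−0)² + (3.4−0)² = 93.26.
The Normal likelihood contributes (σ²)^(−n/2) exp(−SS/(2σ²)), so the posterior is Inverse-Gamma(α + n/2, β + SS/2) = Inverse-Gamma(4.6, 50.63).
The mode of Inverse-Gamma(a, b) is b/(a+1) = 50.63/5.6 ≈ 9.0411.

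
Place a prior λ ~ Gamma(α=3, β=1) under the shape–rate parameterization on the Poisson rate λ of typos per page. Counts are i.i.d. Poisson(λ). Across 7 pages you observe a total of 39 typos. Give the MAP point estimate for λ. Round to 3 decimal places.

Σxᵢ = 39, n = 7.
Posterior ∝ λ^2e^(−1λ) · λ^39e^(−7λ) = λ^41e^(−8λ), i.e. Gamma(shape=42, rate=8).
The mode of a Gamma(a, b) with a ≥ 1 (shape–rate) is (a−1)/b = 41/8 ≈ 5.125.

λ̂_MAP = 5.125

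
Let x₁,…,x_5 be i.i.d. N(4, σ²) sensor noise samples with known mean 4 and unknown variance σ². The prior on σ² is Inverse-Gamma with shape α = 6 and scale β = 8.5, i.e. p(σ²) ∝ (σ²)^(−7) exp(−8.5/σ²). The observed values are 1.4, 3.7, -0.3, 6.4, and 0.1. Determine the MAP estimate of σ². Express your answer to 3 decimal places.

Sum of squared deviations about the known mean: SS = (1.4−4)² + (3.7−4)² + (-0.3−4)² + (6.4−4)² + (0.1−4)² = 46.31.
The Normal likelihood contributes (σ²)^(−n/2) exp(−SS/(2σ²)), so the posterior is Inverse-Gamma(α + n/2, β + SS/2) = Inverse-Gamma(8.5, 31.655).
The mode of Inverse-Gamma(a, b) is b/(a+1) = 31.655/9.5 ≈ 3.332.

σ̂²_MAP = 3.332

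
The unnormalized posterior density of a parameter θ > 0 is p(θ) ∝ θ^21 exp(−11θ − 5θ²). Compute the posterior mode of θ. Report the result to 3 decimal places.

θ̂_MAP = 1.000

ℓ'(θ) = 21/θ − 11 − 10θ. Setting this to zero and multiplying by θ: 10θ² + 11θ − 21 = 0.
θ = (−11 + √(11² + 4·10·21)) / (2·10) = (−11 + √961) / 20 = (−11 + 31)/20 = 1.
ℓ''(θ) = −21/θ² − 10 < 0, confirming a maximum.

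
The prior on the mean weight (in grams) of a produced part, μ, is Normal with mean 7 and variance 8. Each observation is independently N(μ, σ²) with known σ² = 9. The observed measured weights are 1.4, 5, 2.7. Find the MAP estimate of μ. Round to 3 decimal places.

n = 3; x̄ = (1.4 + 5 + 2.7)/3 = 9.1/3 = 91/30 ≈ 3.0333.
For a Normal prior and Normal likelihood with known variance, the posterior is Normal; its mode equals its mean, the precision-weighted average.
Prior precision 1/σ₀² = 1/8 = 0.125; data precision n/σ² = 3/9 = 1/3.
μ̂ = (0.125·7 + (1/3)·(91/30)) / (0.125 + 1/3) = (679/360)/(11/24) = 679/165 ≈ 4.115.

μ̂_MAP = 4.115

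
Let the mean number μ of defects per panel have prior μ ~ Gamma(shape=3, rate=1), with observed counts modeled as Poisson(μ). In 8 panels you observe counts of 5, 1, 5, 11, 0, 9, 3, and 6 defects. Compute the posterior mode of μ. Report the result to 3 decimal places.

Σxᵢ = 5+1+5+11+0+9+3+6 = 40, with n = 8.
Posterior ∝ μ^2e^(−1μ) · μ^40e^(−8μ) = μ^42e^(−9μ), i.e. Gamma(shape=43, rate=9).
The mode of a Gamma(a, b) with a ≥ 1 (shape–rate) is (a−1)/b = 42/9 ≈ 4.667.

μ̂_MAP = 4.667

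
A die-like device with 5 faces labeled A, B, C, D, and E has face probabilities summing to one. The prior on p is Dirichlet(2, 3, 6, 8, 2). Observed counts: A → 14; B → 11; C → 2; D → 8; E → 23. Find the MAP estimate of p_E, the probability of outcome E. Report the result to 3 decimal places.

The posterior is Dirichlet(αᵢ + nᵢ) = Dirichlet(16, 14, 8, 16, 25).
For a Dirichlet(a₁,…,a_K) with all aᵢ > 1, the mode has j-th component (aⱼ − 1)/(Σaᵢ − K).
Here Σaᵢ = 79 and K = 5, so p_E = (25 − 1)/(79 − 5) = 24/74 ≈ 0.324.

MAP estimate of p_E = 0.324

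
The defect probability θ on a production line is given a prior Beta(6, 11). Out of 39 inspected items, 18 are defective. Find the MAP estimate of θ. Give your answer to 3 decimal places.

θ̂_MAP = 0.426

Prior: Beta(6, 11).
Data: 18 successes in 39 trials. The binomial likelihood contributes θ^18(1−θ)^21, so the posterior is Beta(6+18, 11+21) = Beta(24, 32).
For Beta(a, b) with a, b > 1 the mode is (a−1)/(a+b−2) = 23/54 ≈ 0.426.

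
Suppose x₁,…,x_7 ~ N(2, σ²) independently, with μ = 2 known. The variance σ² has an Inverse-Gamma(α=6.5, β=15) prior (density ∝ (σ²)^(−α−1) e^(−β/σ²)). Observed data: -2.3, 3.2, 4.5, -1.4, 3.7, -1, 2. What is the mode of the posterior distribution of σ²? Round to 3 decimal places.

Sum of squared deviations about the known mean: SS = (-2.3−2)² + (3.2−2)² + (4.5−2)² + (-1.4−2)² + (3.7−2)² + (-1−2)² + (2−2)² = 49.63.
The Normal likelihood contributes (σ²)^(−n/2) exp(−SS/(2σ²)), so the posterior is Inverse-Gamma(α + n/2, β + SS/2) = Inverse-Gamma(10, 39.815).
The mode of Inverse-Gamma(a, b) is b/(a+1) = 39.815/11 ≈ 3.620.

σ̂²_MAP = 3.620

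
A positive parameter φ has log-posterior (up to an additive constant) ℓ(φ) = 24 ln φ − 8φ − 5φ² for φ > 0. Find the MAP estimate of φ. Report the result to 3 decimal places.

ℓ'(φ) = 24/φ − 8 − 10φ. Setting this to zero and multiplying by φ: 10φ² + 8φ − 24 = 0.
φ = (−8 + √(8² + 4·10·24)) / (2·10) = (−8 + √1024) / 20 = (−8 + 32)/20 = 6/5.
ℓ''(φ) = −24/φ² − 10 < 0, confirming a maximum.

φ̂_MAP = 1.200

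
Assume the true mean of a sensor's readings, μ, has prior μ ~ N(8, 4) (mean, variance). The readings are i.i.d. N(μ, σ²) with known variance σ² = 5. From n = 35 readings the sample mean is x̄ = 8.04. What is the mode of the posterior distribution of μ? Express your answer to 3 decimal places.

μ̂_MAP = 8.039

n = 35, x̄ = 8.04.
For a Normal prior and Normal likelihood with known variance, the posterior is Normal; its mode equals its mean, the precision-weighted average.
Prior precision 1/σ₀² = 1/4 = 0.25; data precision n/σ² = 35/5 = 7.
μ̂ = (0.25·8 + 7·8.04) / (0.25 + 7) = 58.28/7.25 = 5828/725 ≈ 8.039.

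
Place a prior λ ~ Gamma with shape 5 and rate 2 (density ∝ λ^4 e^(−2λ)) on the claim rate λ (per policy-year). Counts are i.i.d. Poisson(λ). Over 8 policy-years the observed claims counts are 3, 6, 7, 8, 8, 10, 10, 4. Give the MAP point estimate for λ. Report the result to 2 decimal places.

λ̂_MAP = 6.00

Σxᵢ = 3+6+7+8+8+10+10+4 = 56, with n = 8.
Posterior ∝ λ^4e^(−2λ) · λ^56e^(−8λ) = λ^60e^(−10λ), i.e. Gamma(shape=61, rate=10).
The mode of a Gamma(a, b) with a ≥ 1 (shape–rate) is (a−1)/b = 60/10 ≈ 6.00.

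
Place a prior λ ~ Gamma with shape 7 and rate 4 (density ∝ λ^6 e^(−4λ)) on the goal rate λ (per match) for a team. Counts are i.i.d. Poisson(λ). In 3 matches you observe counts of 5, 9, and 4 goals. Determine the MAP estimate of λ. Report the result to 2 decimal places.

λ̂_MAP = 3.43

Σxᵢ = 5+9+4 = 18, with n = 3.
Posterior ∝ λ^6e^(−4λ) · λ^18e^(−3λ) = λ^24e^(−7λ), i.e. Gamma(shape=25, rate=7).
The mode of a Gamma(a, b) with a ≥ 1 (shape–rate) is (a−1)/b = 24/7 ≈ 3.43.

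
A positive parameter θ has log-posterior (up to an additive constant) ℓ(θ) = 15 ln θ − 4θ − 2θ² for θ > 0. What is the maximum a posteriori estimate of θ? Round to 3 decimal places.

θ̂_MAP = 1.500

ℓ'(θ) = 15/θ − 4 − 4θ. Setting this to zero and multiplying by θ: 4θ² + 4θ − 15 = 0.
θ = (−4 + √(4² + 4·4·15)) / (2·4) = (−4 + √256) / 8 = (−4 + 16)/8 = 3/2.
ℓ''(θ) = −15/θ² − 4 < 0, confirming a maximum.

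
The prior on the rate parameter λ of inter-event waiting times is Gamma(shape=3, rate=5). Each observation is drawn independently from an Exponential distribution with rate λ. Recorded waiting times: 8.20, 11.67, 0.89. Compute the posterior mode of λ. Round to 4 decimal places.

λ̂_MAP = 0.1941

The Exponential(rate=λ) likelihood is ∝ λ^n e^(−λΣtᵢ). Here n = 3 and Σtᵢ = 8.20 + 11.67 + 0.89 = 20.76.
Posterior ∝ λ^2e^(−5λ) · λ^3e^(−20.76λ) = λ^5e^(−25.76λ), i.e. Gamma(6, 25.76).
Mode = (a−1)/b = 5/25.76 ≈ 0.1941.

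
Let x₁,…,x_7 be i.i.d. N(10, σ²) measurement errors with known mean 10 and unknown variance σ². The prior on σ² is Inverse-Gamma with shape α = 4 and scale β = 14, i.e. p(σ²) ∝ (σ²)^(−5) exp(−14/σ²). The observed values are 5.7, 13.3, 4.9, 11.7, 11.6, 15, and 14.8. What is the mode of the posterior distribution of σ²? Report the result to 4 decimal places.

Sum of squared deviations about the known mean: SS = (5.7−10)² + (13.3−10)² + (4.9−10)² + (11.7−10)² + (11.6−10)² + (15−10)² + (14.8−10)² = 108.88.
The Normal likelihood contributes (σ²)^(−n/2) exp(−SS/(2σ²)), so the posterior is Inverse-Gamma(α + n/2, β + SS/2) = Inverse-Gamma(7.5, 68.44).
The mode of Inverse-Gamma(a, b) is b/(a+1) = 68.44/8.5 ≈ 8.0518.

σ̂²_MAP = 8.0518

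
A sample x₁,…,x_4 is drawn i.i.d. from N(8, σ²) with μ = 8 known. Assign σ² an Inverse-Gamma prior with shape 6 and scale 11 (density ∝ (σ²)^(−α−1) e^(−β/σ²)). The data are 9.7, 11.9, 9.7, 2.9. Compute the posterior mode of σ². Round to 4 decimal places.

Sum of squared deviations about the known mean: SS = (9.7−8)² + (11.9−8)² + (9.7−8)² + (2.9−8)² = 47.
The Normal likelihood contributes (σ²)^(−n/2) exp(−SS/(2σ²)), so the posterior is Inverse-Gamma(α + n/2, β + SS/2) = Inverse-Gamma(8, 34.5).
The mode of Inverse-Gamma(a, b) is b/(a+1) = 34.5/9 ≈ 3.8333.

σ̂²_MAP = 3.8333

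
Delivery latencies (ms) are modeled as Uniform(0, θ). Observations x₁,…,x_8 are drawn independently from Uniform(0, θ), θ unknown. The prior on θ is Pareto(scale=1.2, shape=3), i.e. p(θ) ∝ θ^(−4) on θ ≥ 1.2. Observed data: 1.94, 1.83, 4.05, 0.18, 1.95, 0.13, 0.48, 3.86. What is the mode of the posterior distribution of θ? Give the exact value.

θ̂_MAP = 4.05

The Uniform(0, θ) likelihood is θ^(−n) for θ ≥ max(xᵢ), zero otherwise. Here max(xᵢ) = 4.05.
Posterior ∝ θ^(−4) · θ^(−8) = θ^(−12) on θ ≥ max(1.2, 4.05) = 4.05.
This density is strictly decreasing in θ, so the posterior mode lies at the lower boundary of the support.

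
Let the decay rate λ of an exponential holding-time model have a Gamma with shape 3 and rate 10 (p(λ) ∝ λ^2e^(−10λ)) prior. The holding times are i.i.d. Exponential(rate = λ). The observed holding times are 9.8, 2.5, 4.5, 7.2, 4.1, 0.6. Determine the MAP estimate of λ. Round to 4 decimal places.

The Exponential(rate=λ) likelihood is ∝ λ^n e^(−λΣtᵢ). Here n = 6 and Σtᵢ = 9.8 + 2.5 + 4.5 + 7.2 + 4.1 + 0.6 = 28.7.
Posterior ∝ λ^2e^(−10λ) · λ^6e^(−28.7λ) = λ^8e^(−38.7λ), i.e. Gamma(9, 38.7).
Mode = (a−1)/b = 8/38.7 ≈ 0.2067.

λ̂_MAP = 0.2067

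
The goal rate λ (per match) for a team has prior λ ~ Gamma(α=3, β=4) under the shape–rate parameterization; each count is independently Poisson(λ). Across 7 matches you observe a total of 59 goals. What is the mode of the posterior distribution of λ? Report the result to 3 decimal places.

λ̂_MAP = 5.545

Σxᵢ = 59, n = 7.
Posterior ∝ λ^2e^(−4λ) · λ^59e^(−7λ) = λ^61e^(−11λ), i.e. Gamma(shape=62, rate=11).
The mode of a Gamma(a, b) with a ≥ 1 (shape–rate) is (a−1)/b = 61/11 ≈ 5.545.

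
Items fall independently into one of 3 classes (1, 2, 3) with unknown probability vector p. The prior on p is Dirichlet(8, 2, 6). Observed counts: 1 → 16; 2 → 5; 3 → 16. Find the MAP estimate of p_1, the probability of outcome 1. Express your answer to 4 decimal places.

The posterior is Dirichlet(αᵢ + nᵢ) = Dirichlet(24, 7, 22).
For a Dirichlet(a₁,…,a_K) with all aᵢ > 1, the mode has j-th component (aⱼ − 1)/(Σaᵢ − K).
Here Σaᵢ = 53 and K = 3, so p_1 = (24 − 1)/(53 − 3) = 23/50 ≈ 0.4600.

MAP estimate: 0.4600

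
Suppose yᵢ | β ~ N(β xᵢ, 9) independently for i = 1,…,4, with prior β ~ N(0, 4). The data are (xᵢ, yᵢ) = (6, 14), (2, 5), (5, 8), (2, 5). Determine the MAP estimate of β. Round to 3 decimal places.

log p(β | y) = −Σ(yᵢ − βxᵢ)²/(2·9) − β²/(2·4) + const.
Setting the derivative to zero: Σxᵢ(yᵢ − βxᵢ)/9 − β/4 = 0, so β = Σxᵢyᵢ / (Σxᵢ² + σ²/τ²).
Σxᵢyᵢ = 6·14 + 2·5 + 5·8 + 2·5 = 144; Σxᵢ² = 69; σ²/τ² = 2.25.
β̂_MAP = 144 / (69 + 2.25) = 144/71.25 ≈ 2.021.

β̂_MAP = 2.021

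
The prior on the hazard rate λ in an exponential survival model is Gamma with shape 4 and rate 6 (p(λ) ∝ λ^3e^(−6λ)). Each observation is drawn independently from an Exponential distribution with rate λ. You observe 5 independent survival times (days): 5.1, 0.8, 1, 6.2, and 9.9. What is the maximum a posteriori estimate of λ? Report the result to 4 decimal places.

λ̂_MAP = 0.2759

The Exponential(rate=λ) likelihood is ∝ λ^n e^(−λΣtᵢ). Here n = 5 and Σtᵢ = 5.1 + 0.8 + 1 + 6.2 + 9.9 = 23.
Posterior ∝ λ^3e^(−6λ) · λ^5e^(−23λ) = λ^8e^(−29λ), i.e. Gamma(9, 29).
Mode = (a−1)/b = 8/29 ≈ 0.2759.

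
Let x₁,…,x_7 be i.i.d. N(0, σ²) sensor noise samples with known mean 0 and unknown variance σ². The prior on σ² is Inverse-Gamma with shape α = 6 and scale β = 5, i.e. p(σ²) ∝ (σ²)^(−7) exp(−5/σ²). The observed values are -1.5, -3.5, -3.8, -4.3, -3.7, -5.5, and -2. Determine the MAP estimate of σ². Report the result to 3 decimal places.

Sum of squared deviations about the known mean: SS = (-1.5−0)² + (-3.5−0)² + (-3.8−0)² + (-4.3−0)² + (-3.7−0)² + (-5.5−0)² + (-2−0)² = 95.37.
The Normal likelihood contributes (σ²)^(−n/2) exp(−SS/(2σ²)), so the posterior is Inverse-Gamma(α + n/2, β + SS/2) = Inverse-Gamma(9.5, 52.685).
The mode of Inverse-Gamma(a, b) is b/(a+1) = 52.685/10.5 ≈ 5.018.

σ̂²_MAP = 5.018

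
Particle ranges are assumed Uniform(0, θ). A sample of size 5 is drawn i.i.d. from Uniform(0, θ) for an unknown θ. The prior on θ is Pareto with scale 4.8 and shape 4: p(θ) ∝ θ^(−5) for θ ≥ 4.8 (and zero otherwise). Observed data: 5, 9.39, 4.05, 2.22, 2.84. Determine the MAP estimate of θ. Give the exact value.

The Uniform(0, θ) likelihood is θ^(−n) for θ ≥ max(xᵢ), zero otherwise. Here max(xᵢ) = 9.39.
Posterior ∝ θ^(−5) · θ^(−5) = θ^(−10) on θ ≥ max(4.8, 9.39) = 9.39.
This density is strictly decreasing in θ, so the posterior mode lies at the lower boundary of the support.

θ̂_MAP = 9.39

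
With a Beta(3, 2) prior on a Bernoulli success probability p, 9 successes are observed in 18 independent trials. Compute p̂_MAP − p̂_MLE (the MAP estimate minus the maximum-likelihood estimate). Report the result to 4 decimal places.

MAP − MLE = 0.0238

Posterior is Beta(12, 11); MAP = (12−1)/(23−2) = 11/21 ≈ 0.52381.
MLE ignores the prior: p̂_MLE = k/n = 9/18 ≈ 0.50000.
Difference = 11/21 − 9/18 = 1/42 ≈ 0.0238.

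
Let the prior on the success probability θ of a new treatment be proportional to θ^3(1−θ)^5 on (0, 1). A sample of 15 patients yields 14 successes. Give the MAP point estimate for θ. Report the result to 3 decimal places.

θ̂_MAP = 0.739

The prior density ∝ θ^3(1−θ)^5 is the kernel of Beta(4, 6).
Data: 14 successes in 15 trials. The binomial likelihood contributes θ^14(1−θ)^1, so the posterior is Beta(4+14, 6+1) = Beta(18, 7).
For Beta(a, b) with a, b > 1 the mode is (a−1)/(a+b−2) = 17/23 ≈ 0.739.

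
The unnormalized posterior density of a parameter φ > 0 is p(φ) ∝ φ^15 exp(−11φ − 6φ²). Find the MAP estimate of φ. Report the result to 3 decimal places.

ℓ'(φ) = 15/φ − 11 − 12φ. Setting this to zero and multiplying by φ: 12φ² + 11φ − 15 = 0.
φ = (−11 + √(11² + 4·12·15)) / (2·12) = (−11 + √841) / 24 = (−11 + 29)/24 = 3/4.
ℓ''(φ) = −15/φ² − 12 < 0, confirming a maximum.

φ̂_MAP = 0.750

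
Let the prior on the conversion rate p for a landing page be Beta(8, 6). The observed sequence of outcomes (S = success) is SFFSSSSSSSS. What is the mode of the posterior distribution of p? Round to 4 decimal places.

p̂_MAP = 0.6957

Prior: Beta(8, 6).
Data: 9 successes in 11 trials (from the sequence). The binomial likelihood contributes p^9(1−p)^2, so the posterior is Beta(8+9, 6+2) = Beta(17, 8).
For Beta(a, b) with a, b > 1 the mode is (a−1)/(a+b−2) = 16/23 ≈ 0.6957.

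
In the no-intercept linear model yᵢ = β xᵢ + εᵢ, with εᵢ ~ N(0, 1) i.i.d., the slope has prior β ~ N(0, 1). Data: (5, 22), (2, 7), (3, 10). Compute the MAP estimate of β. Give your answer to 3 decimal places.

β̂_MAP = 3.949

log p(β | y) = −Σ(yᵢ − βxᵢ)²/(2·1) − β²/(2·1) + const.
Setting the derivative to zero: Σxᵢ(yᵢ − βxᵢ)/1 − β/1 = 0, so β = Σxᵢyᵢ / (Σxᵢ² + σ²/τ²).
Σxᵢyᵢ = 5·22 + 2·7 + 3·10 = 154; Σxᵢ² = 38; σ²/τ² = 1.
β̂_MAP = 154 / (38 + 1) = 154/39 ≈ 3.949.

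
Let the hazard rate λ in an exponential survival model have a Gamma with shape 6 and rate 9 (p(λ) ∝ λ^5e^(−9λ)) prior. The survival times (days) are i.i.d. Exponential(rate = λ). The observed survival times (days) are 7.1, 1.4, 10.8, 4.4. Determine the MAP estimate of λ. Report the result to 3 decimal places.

The Exponential(rate=λ) likelihood is ∝ λ^n e^(−λΣtᵢ). Here n = 4 and Σtᵢ = 7.1 + 1.4 + 10.8 + 4.4 = 23.7.
Posterior ∝ λ^5e^(−9λ) · λ^4e^(−23.7λ) = λ^9e^(−32.7λ), i.e. Gamma(10, 32.7).
Mode = (a−1)/b = 9/32.7 ≈ 0.275.

λ̂_MAP = 0.275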